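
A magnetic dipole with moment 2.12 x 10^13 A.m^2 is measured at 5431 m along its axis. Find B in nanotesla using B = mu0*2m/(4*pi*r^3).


m = 2.12 x 10^13 = 21200000000000 A.m^2
2m = 42400000000000 A.m^2
r^3 = 5431^3 = 160191477991
B = (4pi*10^-7) * 42400000000000 / (4*pi * 160191477991) * 1e9
= 53281411.404883 / 2013025481696.87 * 1e9
= 26468.3244 nT

26468.3244


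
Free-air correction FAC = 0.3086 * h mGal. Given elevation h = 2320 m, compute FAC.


FAC = 0.3086 * h
= 0.3086 * 2320
= 715.952 mGal

715.952


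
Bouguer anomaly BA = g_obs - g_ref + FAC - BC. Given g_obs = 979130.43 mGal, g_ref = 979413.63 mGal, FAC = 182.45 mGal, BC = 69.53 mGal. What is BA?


BA = g_obs - g_ref + FAC - BC
= 979130.43 - 979413.63 + 182.45 - 69.53
= -170.28 mGal

-170.28


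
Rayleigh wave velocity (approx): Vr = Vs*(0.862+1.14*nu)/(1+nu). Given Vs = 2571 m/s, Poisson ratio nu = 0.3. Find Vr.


Numerator factor = 0.862 + 1.14*0.3 = 1.204
Denominator = 1 + 0.3 = 1.3
Vr = 2571 * 1.204 / 1.3 = 2381.14 m/s

2381.14


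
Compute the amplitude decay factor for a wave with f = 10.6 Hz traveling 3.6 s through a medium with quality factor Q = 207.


pi*f*t/Q = pi*10.6*3.6/207 = 0.579146
A/A0 = exp(-0.579146) = 0.560377

0.560377


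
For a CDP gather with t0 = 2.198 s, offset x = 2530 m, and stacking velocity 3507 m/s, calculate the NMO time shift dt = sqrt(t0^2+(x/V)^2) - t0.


x/Vnmo = 2530/3507 = 0.721414
(x/Vnmo)^2 = 0.520439
t0^2 = 4.831204
sqrt(4.831204 + 0.520439) = 2.313362
dt = 2.313362 - 2.198 = 0.115362

0.115362


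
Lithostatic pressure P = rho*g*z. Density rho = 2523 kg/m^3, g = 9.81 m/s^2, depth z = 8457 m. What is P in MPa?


P = rho * g * z / 1e6
= 2523 * 9.81 * 8457 / 1e6
= 209316077.91 / 1e6
= 209.3161 MPa

209.3161


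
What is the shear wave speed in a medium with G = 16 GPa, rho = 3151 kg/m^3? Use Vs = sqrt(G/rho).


Convert G to Pa: G = 16e9 Pa
Compute G/rho = 16e9 / 3151 = 5077753.0943
Vs = sqrt(5077753.0943) = 2253.39 m/s

2253.39


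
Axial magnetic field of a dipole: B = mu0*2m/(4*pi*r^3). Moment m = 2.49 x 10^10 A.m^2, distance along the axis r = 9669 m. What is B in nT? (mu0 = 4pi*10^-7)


m = 2.49 x 10^10 = 24900000000 A.m^2
2m = 49800000000 A.m^2
r^3 = 9669^3 = 903950565309
B = (4pi*10^-7) * 49800000000 / (4*pi * 903950565309) * 1e9
= 62580.52566 / 11359377820732.38 * 1e9
= 5.5092 nT

5.5092


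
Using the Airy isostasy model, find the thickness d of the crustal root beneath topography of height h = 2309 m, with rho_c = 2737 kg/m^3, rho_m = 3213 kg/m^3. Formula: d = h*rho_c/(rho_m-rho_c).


rho_m - rho_c = 3213 - 2737 = 476
d = 2309 * 2737 / 476
= 6319733 / 476
= 13276.75 m

13276.75


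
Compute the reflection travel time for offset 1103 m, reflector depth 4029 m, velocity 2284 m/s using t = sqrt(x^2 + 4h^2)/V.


x^2 + 4h^2 = 1103^2 + 4*4029^2 = 1216609 + 64931364 = 66147973
sqrt(66147973) = 8133.1404
t = 8133.1404 / 2284 = 3.5609 s

3.5609


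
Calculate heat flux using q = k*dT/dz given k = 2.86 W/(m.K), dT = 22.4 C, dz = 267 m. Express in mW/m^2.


q = k * dT / dz * 1000
= 2.86 * 22.4 / 267 * 1000
= 0.23994 * 1000
= 239.9401 mW/m^2

239.9401


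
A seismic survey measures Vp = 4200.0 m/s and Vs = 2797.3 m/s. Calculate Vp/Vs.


Vp/Vs = 4200.0 / 2797.3
= 1.5014

1.5014


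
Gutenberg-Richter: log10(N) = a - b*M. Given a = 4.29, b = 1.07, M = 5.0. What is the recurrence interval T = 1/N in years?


log10(N) = 4.29 - 1.07*5.0 = -1.06
N = 10^-1.06 = 0.087096
T = 1/N = 1/0.087096 = 11.4815 years

11.4815


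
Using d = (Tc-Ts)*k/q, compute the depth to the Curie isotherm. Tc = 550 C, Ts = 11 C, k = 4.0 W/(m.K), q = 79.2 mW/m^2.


T_Curie - T_surf = 550 - 11 = 539 C
Convert q to W/m^2: 79.2 mW/m^2 = 0.0792 W/m^2
d = 539 * 4.0 / 0.0792 = 27222.22 m

27222.22


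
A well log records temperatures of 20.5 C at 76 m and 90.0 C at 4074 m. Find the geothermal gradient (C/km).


dT = 90.0 - 20.5 = 69.5 C
dz = 4074 - 76 = 3998 m
gradient = dT/dz * 1000 = 69.5/3998 * 1000 = 17.3837 C/km

17.3837


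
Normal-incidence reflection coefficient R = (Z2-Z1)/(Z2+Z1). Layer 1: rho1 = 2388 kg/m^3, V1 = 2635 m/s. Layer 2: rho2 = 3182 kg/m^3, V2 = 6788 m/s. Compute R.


Z1 = 2388 * 2635 = 6292380
Z2 = 3182 * 6788 = 21599416
R = (21599416 - 6292380) / (21599416 + 6292380) = 15307036 / 27891796 = 0.5488

0.5488


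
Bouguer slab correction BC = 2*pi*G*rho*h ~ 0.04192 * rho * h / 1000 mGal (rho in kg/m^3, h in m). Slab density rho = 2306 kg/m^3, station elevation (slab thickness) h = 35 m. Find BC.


BC = 0.04192 * rho * h / 1000
= 0.04192 * 2306 * 35 / 1000
= 3.3834 mGal

3.3834


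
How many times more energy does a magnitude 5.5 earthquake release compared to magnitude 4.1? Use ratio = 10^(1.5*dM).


M2 - M1 = 5.5 - 4.1 = 1.4
1.5 * 1.4 = 2.1
ratio = 10^2.1 = 125.89

125.89


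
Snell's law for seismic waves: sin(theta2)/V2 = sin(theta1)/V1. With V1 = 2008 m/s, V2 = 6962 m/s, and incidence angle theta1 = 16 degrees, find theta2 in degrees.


sin(theta1) = sin(16 deg) = 0.275637
sin(theta2) = V2/V1 * sin(theta1) = 6962/2008 * 0.275637 = 0.955671
theta2 = arcsin(0.955671) = 72.8762 degrees

72.8762


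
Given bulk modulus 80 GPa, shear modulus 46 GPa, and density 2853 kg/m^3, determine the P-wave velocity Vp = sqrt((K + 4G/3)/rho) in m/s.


First compute the effective modulus:
K + 4G/3 = 80e9 + 4*46e9/3 = 141333333333.33 Pa
Then divide by density:
141333333333.33 / 2853 = 49538497.488 Pa/(kg/m^3)
Take the square root:
Vp = sqrt(49538497.488) = 7038.36 m/s

7038.36


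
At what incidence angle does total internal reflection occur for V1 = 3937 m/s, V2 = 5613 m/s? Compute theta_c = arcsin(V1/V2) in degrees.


V1/V2 = 3937/5613 = 0.701407
theta_c = arcsin(0.701407) = 44.54 degrees

44.54


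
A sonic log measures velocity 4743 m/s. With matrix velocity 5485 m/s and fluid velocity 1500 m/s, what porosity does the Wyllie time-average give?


1/V - 1/Vm = 1/4743 - 1/5485 = 2.852e-05
1/Vf - 1/Vm = 1/1500 - 1/5485 = 0.00048435
phi = 2.852e-05 / 0.00048435 = 0.0589

0.0589


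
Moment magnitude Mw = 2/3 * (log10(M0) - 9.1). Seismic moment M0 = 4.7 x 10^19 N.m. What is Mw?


log10(M0) = log10(4.7 x 10^19) = 19.6721
Mw = 2/3 * (19.6721 - 9.1)
= 2/3 * 10.5721
= 7.05

7.05


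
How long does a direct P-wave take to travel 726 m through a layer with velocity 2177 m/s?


t = x / V
= 726 / 2177
= 0.3335 s

0.3335


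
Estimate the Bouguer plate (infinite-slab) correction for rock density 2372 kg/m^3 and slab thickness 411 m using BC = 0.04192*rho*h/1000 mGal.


BC = 0.04192 * rho * h / 1000
= 0.04192 * 2372 * 411 / 1000
= 40.8675 mGal

40.8675


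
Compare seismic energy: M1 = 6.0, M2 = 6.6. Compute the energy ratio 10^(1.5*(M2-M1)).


M2 - M1 = 6.6 - 6.0 = 0.6
1.5 * 0.6 = 0.9
ratio = 10^0.9 = 7.94

7.94


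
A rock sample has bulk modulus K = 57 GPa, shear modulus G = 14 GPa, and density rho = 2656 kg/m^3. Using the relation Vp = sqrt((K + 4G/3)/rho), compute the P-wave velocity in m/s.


First compute the effective modulus:
K + 4G/3 = 57e9 + 4*14e9/3 = 75666666666.67 Pa
Then divide by density:
75666666666.67 / 2656 = 28488955.8233 Pa/(kg/m^3)
Take the square root:
Vp = sqrt(28488955.8233) = 5337.5 m/s

5337.5


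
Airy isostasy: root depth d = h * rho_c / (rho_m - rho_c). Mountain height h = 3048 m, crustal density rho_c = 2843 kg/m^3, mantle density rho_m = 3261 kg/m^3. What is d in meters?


rho_m - rho_c = 3261 - 2843 = 418
d = 3048 * 2843 / 418
= 8665464 / 418
= 20730.78 m

20730.78


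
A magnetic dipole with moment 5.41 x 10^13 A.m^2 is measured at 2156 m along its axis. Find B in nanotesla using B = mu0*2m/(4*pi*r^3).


m = 5.41 x 10^13 = 54100000000000 A.m^2
2m = 108200000000000 A.m^2
r^3 = 2156^3 = 10021812416
B = (4pi*10^-7) * 108200000000000 / (4*pi * 10021812416) * 1e9
= 135968130.047366 / 125937809047.04 * 1e9
= 1079645.0333 nT

1079645.0333


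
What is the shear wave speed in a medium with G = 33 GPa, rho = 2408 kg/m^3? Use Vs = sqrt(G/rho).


Convert G to Pa: G = 33e9 Pa
Compute G/rho = 33e9 / 2408 = 13704318.9369
Vs = sqrt(13704318.9369) = 3701.93 m/s

3701.93


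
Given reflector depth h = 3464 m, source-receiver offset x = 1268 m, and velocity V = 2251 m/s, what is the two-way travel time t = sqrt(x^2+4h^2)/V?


x^2 + 4h^2 = 1268^2 + 4*3464^2 = 1607824 + 47997184 = 49605008
sqrt(49605008) = 7043.0823
t = 7043.0823 / 2251 = 3.1289 s

3.1289


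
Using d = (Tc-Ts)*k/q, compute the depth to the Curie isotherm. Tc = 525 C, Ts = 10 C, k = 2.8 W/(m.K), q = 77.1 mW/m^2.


T_Curie - T_surf = 525 - 10 = 515 C
Convert q to W/m^2: 77.1 mW/m^2 = 0.0771 W/m^2
d = 515 * 2.8 / 0.0771 = 18702.98 m

18702.98


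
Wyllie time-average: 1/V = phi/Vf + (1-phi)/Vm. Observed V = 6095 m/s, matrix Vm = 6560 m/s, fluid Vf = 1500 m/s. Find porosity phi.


1/V - 1/Vm = 1/6095 - 1/6560 = 1.163e-05
1/Vf - 1/Vm = 1/1500 - 1/6560 = 0.00051423
phi = 1.163e-05 / 0.00051423 = 0.0226

0.0226


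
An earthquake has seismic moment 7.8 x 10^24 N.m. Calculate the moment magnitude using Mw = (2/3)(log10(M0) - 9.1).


log10(M0) = log10(7.8 x 10^24) = 24.8921
Mw = 2/3 * (24.8921 - 9.1)
= 2/3 * 15.7921
= 10.53

10.53


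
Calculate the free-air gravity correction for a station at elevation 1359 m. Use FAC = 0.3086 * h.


FAC = 0.3086 * h
= 0.3086 * 1359
= 419.3874 mGal

419.3874


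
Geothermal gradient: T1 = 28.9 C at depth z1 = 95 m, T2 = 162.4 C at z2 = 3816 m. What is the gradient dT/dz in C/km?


dT = 162.4 - 28.9 = 133.5 C
dz = 3816 - 95 = 3721 m
gradient = dT/dz * 1000 = 133.5/3721 * 1000 = 35.8775 C/km

35.8775


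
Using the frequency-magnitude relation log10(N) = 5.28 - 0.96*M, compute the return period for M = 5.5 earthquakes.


log10(N) = 5.28 - 0.96*5.5 = 0.0
N = 10^0.0 = 1.0
T = 1/N = 1/1.0 = 1.0 years

1.0


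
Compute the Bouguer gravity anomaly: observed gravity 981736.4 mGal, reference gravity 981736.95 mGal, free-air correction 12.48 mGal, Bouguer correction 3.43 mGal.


BA = g_obs - g_ref + FAC - BC
= 981736.4 - 981736.95 + 12.48 - 3.43
= 8.5 mGal

8.5


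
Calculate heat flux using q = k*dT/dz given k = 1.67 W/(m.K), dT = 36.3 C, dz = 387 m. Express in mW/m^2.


q = k * dT / dz * 1000
= 1.67 * 36.3 / 387 * 1000
= 0.156643 * 1000
= 156.6434 mW/m^2

156.6434


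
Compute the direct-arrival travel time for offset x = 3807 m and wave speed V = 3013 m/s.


t = x / V
= 3807 / 3013
= 1.2635 s

1.2635


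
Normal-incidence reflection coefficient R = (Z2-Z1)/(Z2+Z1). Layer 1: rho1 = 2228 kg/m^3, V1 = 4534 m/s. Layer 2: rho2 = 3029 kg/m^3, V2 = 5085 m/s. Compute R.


Z1 = 2228 * 4534 = 10101752
Z2 = 3029 * 5085 = 15402465
R = (15402465 - 10101752) / (15402465 + 10101752) = 5300713 / 25504217 = 0.2078

0.2078


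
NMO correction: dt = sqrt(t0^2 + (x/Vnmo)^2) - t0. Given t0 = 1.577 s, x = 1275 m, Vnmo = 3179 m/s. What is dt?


x/Vnmo = 1275/3179 = 0.40107
(x/Vnmo)^2 = 0.160857
t0^2 = 2.486929
sqrt(2.486929 + 0.160857) = 1.627202
dt = 1.627202 - 1.577 = 0.050202

0.050202


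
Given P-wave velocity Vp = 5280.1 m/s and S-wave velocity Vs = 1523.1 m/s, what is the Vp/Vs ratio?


Vp/Vs = 5280.1 / 1523.1
= 3.4667

3.4667


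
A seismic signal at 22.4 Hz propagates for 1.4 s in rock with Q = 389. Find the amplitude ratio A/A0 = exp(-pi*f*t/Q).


pi*f*t/Q = pi*22.4*1.4/389 = 0.253266
A/A0 = exp(-0.253266) = 0.776262

0.776262


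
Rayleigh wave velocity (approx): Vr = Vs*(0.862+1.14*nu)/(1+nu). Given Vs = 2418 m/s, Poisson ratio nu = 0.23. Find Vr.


Numerator factor = 0.862 + 1.14*0.23 = 1.1242
Denominator = 1 + 0.23 = 1.23
Vr = 2418 * 1.1242 / 1.23 = 2210.01 m/s

2210.01


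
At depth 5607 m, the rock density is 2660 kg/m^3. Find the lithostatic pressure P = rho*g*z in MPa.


P = rho * g * z / 1e6
= 2660 * 9.81 * 5607 / 1e6
= 146312422.2 / 1e6
= 146.3124 MPa

146.3124


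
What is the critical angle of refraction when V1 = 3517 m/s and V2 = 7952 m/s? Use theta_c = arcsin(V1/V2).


V1/V2 = 3517/7952 = 0.442279
theta_c = arcsin(0.442279) = 26.2494 degrees

26.2494


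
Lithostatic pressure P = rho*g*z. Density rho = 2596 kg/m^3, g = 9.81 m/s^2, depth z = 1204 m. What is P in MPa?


P = rho * g * z / 1e6
= 2596 * 9.81 * 1204 / 1e6
= 30661979.04 / 1e6
= 30.662 MPa

30.662


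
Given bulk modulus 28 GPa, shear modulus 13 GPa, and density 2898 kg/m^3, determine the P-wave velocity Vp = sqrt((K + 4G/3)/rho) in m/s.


First compute the effective modulus:
K + 4G/3 = 28e9 + 4*13e9/3 = 45333333333.33 Pa
Then divide by density:
45333333333.33 / 2898 = 15642972.1647 Pa/(kg/m^3)
Take the square root:
Vp = sqrt(15642972.1647) = 3955.12 m/s

3955.12


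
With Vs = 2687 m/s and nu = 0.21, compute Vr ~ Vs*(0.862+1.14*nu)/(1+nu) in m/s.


Numerator factor = 0.862 + 1.14*0.21 = 1.1014
Denominator = 1 + 0.21 = 1.21
Vr = 2687 * 1.1014 / 1.21 = 2445.84 m/s

2445.84


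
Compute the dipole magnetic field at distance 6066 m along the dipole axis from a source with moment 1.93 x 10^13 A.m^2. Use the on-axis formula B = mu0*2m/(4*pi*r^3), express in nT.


m = 1.93 x 10^13 = 19300000000000 A.m^2
2m = 38600000000000 A.m^2
r^3 = 6066^3 = 223206695496
B = (4pi*10^-7) * 38600000000000 / (4*pi * 223206695496) * 1e9
= 48506190.571426 / 2804898059209.15 * 1e9
= 17293.388 nT

17293.388


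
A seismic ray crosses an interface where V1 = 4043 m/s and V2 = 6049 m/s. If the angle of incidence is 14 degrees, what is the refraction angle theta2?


sin(theta1) = sin(14 deg) = 0.241922
sin(theta2) = V2/V1 * sin(theta1) = 6049/4043 * 0.241922 = 0.361955
theta2 = arcsin(0.361955) = 21.2203 degrees

21.2203


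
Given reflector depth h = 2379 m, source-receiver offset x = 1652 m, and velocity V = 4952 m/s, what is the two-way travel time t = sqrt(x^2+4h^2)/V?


x^2 + 4h^2 = 1652^2 + 4*2379^2 = 2729104 + 22638564 = 25367668
sqrt(25367668) = 5036.6326
t = 5036.6326 / 4952 = 1.0171 s

1.0171


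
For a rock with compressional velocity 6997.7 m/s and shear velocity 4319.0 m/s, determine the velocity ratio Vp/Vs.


Vp/Vs = 6997.7 / 4319.0
= 1.6202

1.6202


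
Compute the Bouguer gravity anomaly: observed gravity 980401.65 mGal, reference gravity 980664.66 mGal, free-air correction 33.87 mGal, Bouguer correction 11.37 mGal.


BA = g_obs - g_ref + FAC - BC
= 980401.65 - 980664.66 + 33.87 - 11.37
= -240.51 mGal

-240.51


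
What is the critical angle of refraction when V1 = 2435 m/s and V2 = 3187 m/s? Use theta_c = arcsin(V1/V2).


V1/V2 = 2435/3187 = 0.764041
theta_c = arcsin(0.764041) = 49.8218 degrees

49.8218


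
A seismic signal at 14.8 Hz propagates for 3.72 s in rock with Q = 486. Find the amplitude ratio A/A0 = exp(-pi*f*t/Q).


pi*f*t/Q = pi*14.8*3.72/486 = 0.355892
A/A0 = exp(-0.355892) = 0.700548

0.700548


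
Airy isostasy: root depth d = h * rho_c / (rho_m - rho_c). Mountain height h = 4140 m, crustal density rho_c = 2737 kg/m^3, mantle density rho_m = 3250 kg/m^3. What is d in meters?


rho_m - rho_c = 3250 - 2737 = 513
d = 4140 * 2737 / 513
= 11331180 / 513
= 22088.07 m

22088.07


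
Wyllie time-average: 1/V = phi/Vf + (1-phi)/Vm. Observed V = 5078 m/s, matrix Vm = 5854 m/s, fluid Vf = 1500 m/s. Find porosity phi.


1/V - 1/Vm = 1/5078 - 1/5854 = 2.61e-05
1/Vf - 1/Vm = 1/1500 - 1/5854 = 0.00049584
phi = 2.61e-05 / 0.00049584 = 0.0526

0.0526


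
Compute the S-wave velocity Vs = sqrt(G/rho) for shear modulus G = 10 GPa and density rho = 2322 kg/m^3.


Convert G to Pa: G = 10e9 Pa
Compute G/rho = 10e9 / 2322 = 4306632.2136
Vs = sqrt(4306632.2136) = 2075.24 m/s

2075.24


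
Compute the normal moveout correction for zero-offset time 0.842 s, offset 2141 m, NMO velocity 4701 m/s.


x/Vnmo = 2141/4701 = 0.455435
(x/Vnmo)^2 = 0.207421
t0^2 = 0.708964
sqrt(0.708964 + 0.207421) = 0.95728
dt = 0.95728 - 0.842 = 0.11528

0.11528


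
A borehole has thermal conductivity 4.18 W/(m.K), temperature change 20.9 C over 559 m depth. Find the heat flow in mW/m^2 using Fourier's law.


q = k * dT / dz * 1000
= 4.18 * 20.9 / 559 * 1000
= 0.156283 * 1000
= 156.2826 mW/m^2

156.2826


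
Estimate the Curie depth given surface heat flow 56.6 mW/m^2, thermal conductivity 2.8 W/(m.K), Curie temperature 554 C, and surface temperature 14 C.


T_Curie - T_surf = 554 - 14 = 540 C
Convert q to W/m^2: 56.6 mW/m^2 = 0.0566 W/m^2
d = 540 * 2.8 / 0.0566 = 26713.78 m

26713.78


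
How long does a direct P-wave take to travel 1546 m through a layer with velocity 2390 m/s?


t = x / V
= 1546 / 2390
= 0.6469 s

0.6469


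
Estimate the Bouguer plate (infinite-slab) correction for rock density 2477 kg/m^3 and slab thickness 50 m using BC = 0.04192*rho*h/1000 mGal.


BC = 0.04192 * rho * h / 1000
= 0.04192 * 2477 * 50 / 1000
= 5.1918 mGal

5.1918


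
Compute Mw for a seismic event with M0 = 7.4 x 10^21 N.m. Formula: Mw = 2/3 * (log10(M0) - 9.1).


log10(M0) = log10(7.4 x 10^21) = 21.8692
Mw = 2/3 * (21.8692 - 9.1)
= 2/3 * 12.7692
= 8.51

8.51


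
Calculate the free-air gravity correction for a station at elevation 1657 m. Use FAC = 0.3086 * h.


FAC = 0.3086 * h
= 0.3086 * 1657
= 511.3502 mGal

511.3502


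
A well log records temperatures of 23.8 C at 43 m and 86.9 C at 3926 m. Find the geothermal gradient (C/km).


dT = 86.9 - 23.8 = 63.1 C
dz = 3926 - 43 = 3883 m
gradient = dT/dz * 1000 = 63.1/3883 * 1000 = 16.2503 C/km

16.2503


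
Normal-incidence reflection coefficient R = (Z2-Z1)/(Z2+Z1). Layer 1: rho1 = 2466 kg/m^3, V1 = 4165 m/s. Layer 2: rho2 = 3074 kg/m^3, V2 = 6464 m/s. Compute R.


Z1 = 2466 * 4165 = 10270890
Z2 = 3074 * 6464 = 19870336
R = (19870336 - 10270890) / (19870336 + 10270890) = 9599446 / 30141226 = 0.3185

0.3185


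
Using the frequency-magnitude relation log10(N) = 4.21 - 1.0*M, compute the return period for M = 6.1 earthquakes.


log10(N) = 4.21 - 1.0*6.1 = -1.89
N = 10^-1.89 = 0.012882
T = 1/N = 1/0.012882 = 77.6247 years

77.6247


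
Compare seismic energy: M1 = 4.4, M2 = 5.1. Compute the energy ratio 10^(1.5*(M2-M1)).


M2 - M1 = 5.1 - 4.4 = 0.7
1.5 * 0.7 = 1.05
ratio = 10^1.05 = 11.22

11.22


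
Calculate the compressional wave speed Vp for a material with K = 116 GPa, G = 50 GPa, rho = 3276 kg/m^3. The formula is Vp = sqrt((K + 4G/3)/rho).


First compute the effective modulus:
K + 4G/3 = 116e9 + 4*50e9/3 = 182666666666.67 Pa
Then divide by density:
182666666666.67 / 3276 = 55759055.7591 Pa/(kg/m^3)
Take the square root:
Vp = sqrt(55759055.7591) = 7467.2 m/s

7467.2


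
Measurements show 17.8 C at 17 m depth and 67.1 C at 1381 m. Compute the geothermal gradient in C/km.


dT = 67.1 - 17.8 = 49.3 C
dz = 1381 - 17 = 1364 m
gradient = dT/dz * 1000 = 49.3/1364 * 1000 = 36.1437 C/km

36.1437


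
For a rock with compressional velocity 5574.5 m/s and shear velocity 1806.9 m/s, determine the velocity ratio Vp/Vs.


Vp/Vs = 5574.5 / 1806.9
= 3.0851

3.0851


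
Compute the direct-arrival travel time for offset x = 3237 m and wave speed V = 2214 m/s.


t = x / V
= 3237 / 2214
= 1.4621 s

1.4621


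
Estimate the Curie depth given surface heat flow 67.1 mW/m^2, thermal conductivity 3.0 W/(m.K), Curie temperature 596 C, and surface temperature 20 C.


T_Curie - T_surf = 596 - 20 = 576 C
Convert q to W/m^2: 67.1 mW/m^2 = 0.0671 W/m^2
d = 576 * 3.0 / 0.0671 = 25752.61 m

25752.61


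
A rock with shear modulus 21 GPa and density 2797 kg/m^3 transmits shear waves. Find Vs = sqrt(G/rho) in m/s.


Convert G to Pa: G = 21e9 Pa
Compute G/rho = 21e9 / 2797 = 7508044.3332
Vs = sqrt(7508044.3332) = 2740.08 m/s

2740.08


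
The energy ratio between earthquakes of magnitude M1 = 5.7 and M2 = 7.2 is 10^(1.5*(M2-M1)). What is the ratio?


M2 - M1 = 7.2 - 5.7 = 1.5
1.5 * 1.5 = 2.25
ratio = 10^2.25 = 177.83

177.83


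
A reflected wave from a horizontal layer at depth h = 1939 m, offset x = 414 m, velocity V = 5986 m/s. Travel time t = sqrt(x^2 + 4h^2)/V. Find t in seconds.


x^2 + 4h^2 = 414^2 + 4*1939^2 = 171396 + 15038884 = 15210280
sqrt(15210280) = 3900.0359
t = 3900.0359 / 5986 = 0.6515 s

0.6515


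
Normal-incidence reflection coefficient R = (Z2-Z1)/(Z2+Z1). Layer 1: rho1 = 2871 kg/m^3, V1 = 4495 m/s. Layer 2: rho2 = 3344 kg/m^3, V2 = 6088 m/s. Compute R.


Z1 = 2871 * 4495 = 12905145
Z2 = 3344 * 6088 = 20358272
R = (20358272 - 12905145) / (20358272 + 12905145) = 7453127 / 33263417 = 0.2241

0.2241


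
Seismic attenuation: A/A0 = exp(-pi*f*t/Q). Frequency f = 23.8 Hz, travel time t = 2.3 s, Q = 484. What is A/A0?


pi*f*t/Q = pi*23.8*2.3/484 = 0.355312
A/A0 = exp(-0.355312) = 0.700955

0.700955


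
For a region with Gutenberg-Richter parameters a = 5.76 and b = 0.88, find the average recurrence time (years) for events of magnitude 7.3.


log10(N) = 5.76 - 0.88*7.3 = -0.664
N = 10^-0.664 = 0.21677
T = 1/N = 1/0.21677 = 4.6132 years

4.6132


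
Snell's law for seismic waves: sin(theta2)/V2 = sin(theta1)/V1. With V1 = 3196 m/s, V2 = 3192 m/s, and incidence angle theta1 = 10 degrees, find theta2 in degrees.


sin(theta1) = sin(10 deg) = 0.173648
sin(theta2) = V2/V1 * sin(theta1) = 3192/3196 * 0.173648 = 0.173431
theta2 = arcsin(0.173431) = 9.9874 degrees

9.9874


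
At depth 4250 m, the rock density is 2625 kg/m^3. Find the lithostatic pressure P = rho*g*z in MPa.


P = rho * g * z / 1e6
= 2625 * 9.81 * 4250 / 1e6
= 109442812.5 / 1e6
= 109.4428 MPa

109.4428


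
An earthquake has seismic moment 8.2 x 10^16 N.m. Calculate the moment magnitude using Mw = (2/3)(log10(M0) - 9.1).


log10(M0) = log10(8.2 x 10^16) = 16.9138
Mw = 2/3 * (16.9138 - 9.1)
= 2/3 * 7.8138
= 5.21

5.21


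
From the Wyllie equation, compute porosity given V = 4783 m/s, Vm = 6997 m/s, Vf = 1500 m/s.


1/V - 1/Vm = 1/4783 - 1/6997 = 6.616e-05
1/Vf - 1/Vm = 1/1500 - 1/6997 = 0.00052375
phi = 6.616e-05 / 0.00052375 = 0.1263

0.1263


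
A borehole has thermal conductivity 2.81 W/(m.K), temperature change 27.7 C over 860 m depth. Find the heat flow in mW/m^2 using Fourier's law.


q = k * dT / dz * 1000
= 2.81 * 27.7 / 860 * 1000
= 0.090508 * 1000
= 90.5081 mW/m^2

90.5081


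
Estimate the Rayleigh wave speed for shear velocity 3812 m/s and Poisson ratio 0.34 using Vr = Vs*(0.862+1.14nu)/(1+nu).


Numerator factor = 0.862 + 1.14*0.34 = 1.2496
Denominator = 1 + 0.34 = 1.34
Vr = 3812 * 1.2496 / 1.34 = 3554.83 m/s

3554.83


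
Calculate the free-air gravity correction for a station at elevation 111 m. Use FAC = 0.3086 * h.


FAC = 0.3086 * h
= 0.3086 * 111
= 34.2546 mGal

34.2546


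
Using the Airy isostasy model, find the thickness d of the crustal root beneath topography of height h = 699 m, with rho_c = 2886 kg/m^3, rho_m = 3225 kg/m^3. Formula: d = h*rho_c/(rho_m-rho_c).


rho_m - rho_c = 3225 - 2886 = 339
d = 699 * 2886 / 339
= 2017314 / 339
= 5950.78 m

5950.78


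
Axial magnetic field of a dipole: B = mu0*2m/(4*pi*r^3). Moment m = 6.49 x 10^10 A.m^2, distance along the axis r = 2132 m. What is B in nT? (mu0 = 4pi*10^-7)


m = 6.49 x 10^10 = 64900000000 A.m^2
2m = 129800000000 A.m^2
r^3 = 2132^3 = 9690843968
B = (4pi*10^-7) * 129800000000 / (4*pi * 9690843968) * 1e9
= 163111.490574 / 121778736867.82 * 1e9
= 1339.4086 nT

1339.4086


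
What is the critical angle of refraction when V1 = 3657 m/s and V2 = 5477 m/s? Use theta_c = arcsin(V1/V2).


V1/V2 = 3657/5477 = 0.667701
theta_c = arcsin(0.667701) = 41.8899 degrees

41.8899


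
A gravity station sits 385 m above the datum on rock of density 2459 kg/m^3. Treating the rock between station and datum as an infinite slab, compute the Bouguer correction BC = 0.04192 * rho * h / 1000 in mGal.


BC = 0.04192 * rho * h / 1000
= 0.04192 * 2459 * 385 / 1000
= 39.6863 mGal

39.6863


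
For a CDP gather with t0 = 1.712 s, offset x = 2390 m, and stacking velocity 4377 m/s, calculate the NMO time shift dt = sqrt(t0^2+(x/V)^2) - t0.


x/Vnmo = 2390/4377 = 0.546036
(x/Vnmo)^2 = 0.298155
t0^2 = 2.930944
sqrt(2.930944 + 0.298155) = 1.79697
dt = 1.79697 - 1.712 = 0.08497

0.08497


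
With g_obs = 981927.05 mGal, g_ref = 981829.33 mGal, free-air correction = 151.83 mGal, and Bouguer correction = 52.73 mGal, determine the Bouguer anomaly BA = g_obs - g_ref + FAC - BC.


BA = g_obs - g_ref + FAC - BC
= 981927.05 - 981829.33 + 151.83 - 52.73
= 196.82 mGal

196.82


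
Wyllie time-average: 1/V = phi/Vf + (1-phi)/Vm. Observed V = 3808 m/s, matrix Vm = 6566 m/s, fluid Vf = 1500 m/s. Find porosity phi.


1/V - 1/Vm = 1/3808 - 1/6566 = 0.00011031
1/Vf - 1/Vm = 1/1500 - 1/6566 = 0.00051437
phi = 0.00011031 / 0.00051437 = 0.2144

0.2144


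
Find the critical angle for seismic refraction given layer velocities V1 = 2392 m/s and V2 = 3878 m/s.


V1/V2 = 2392/3878 = 0.616813
theta_c = arcsin(0.616813) = 38.0838 degrees

38.0838


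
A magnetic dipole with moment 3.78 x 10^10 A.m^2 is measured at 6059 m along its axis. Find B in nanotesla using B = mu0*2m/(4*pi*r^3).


m = 3.78 x 10^10 = 37800000000 A.m^2
2m = 75600000000 A.m^2
r^3 = 6059^3 = 222434863379
B = (4pi*10^-7) * 75600000000 / (4*pi * 222434863379) * 1e9
= 95001.761845 / 2795198930774.86 * 1e9
= 33.9875 nT

33.9875


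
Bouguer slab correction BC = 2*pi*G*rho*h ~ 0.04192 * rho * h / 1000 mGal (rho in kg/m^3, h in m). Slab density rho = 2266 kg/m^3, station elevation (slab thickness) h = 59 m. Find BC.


BC = 0.04192 * rho * h / 1000
= 0.04192 * 2266 * 59 / 1000
= 5.6045 mGal

5.6045


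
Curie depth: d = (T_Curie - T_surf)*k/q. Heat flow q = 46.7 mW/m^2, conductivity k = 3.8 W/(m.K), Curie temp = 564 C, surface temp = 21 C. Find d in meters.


T_Curie - T_surf = 564 - 21 = 543 C
Convert q to W/m^2: 46.7 mW/m^2 = 0.0467 W/m^2
d = 543 * 3.8 / 0.0467 = 44184.15 m

44184.15


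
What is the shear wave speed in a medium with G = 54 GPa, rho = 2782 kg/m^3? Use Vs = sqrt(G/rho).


Convert G to Pa: G = 54e9 Pa
Compute G/rho = 54e9 / 2782 = 19410496.046
Vs = sqrt(19410496.046) = 4405.73 m/s

4405.73


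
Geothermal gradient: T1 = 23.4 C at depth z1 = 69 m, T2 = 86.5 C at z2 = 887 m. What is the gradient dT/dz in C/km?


dT = 86.5 - 23.4 = 63.1 C
dz = 887 - 69 = 818 m
gradient = dT/dz * 1000 = 63.1/818 * 1000 = 77.1394 C/km

77.1394


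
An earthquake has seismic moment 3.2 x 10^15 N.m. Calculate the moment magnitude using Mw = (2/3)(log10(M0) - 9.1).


log10(M0) = log10(3.2 x 10^15) = 15.5051
Mw = 2/3 * (15.5051 - 9.1)
= 2/3 * 6.4051
= 4.27

4.27


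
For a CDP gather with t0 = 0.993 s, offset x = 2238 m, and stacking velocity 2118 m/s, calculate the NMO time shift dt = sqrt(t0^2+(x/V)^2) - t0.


x/Vnmo = 2238/2118 = 1.056657
(x/Vnmo)^2 = 1.116524
t0^2 = 0.986049
sqrt(0.986049 + 1.116524) = 1.450025
dt = 1.450025 - 0.993 = 0.457025

0.457025


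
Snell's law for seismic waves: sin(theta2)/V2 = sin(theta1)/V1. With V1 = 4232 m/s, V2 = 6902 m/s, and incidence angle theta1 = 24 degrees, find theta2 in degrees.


sin(theta1) = sin(24 deg) = 0.406737
sin(theta2) = V2/V1 * sin(theta1) = 6902/4232 * 0.406737 = 0.66335
theta2 = arcsin(0.66335) = 41.5558 degrees

41.5558


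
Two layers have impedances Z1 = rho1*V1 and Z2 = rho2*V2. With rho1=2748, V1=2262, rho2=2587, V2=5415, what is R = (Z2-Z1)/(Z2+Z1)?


Z1 = 2748 * 2262 = 6215976
Z2 = 2587 * 5415 = 14008605
R = (14008605 - 6215976) / (14008605 + 6215976) = 7792629 / 20224581 = 0.3853

0.3853


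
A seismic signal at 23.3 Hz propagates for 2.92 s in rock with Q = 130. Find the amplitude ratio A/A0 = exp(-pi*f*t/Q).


pi*f*t/Q = pi*23.3*2.92/130 = 1.644165
A/A0 = exp(-1.644165) = 0.193174

0.193174


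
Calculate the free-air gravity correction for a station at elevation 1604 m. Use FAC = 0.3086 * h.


FAC = 0.3086 * h
= 0.3086 * 1604
= 494.9944 mGal

494.9944


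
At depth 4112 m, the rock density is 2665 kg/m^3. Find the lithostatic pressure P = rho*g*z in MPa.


P = rho * g * z / 1e6
= 2665 * 9.81 * 4112 / 1e6
= 107502688.8 / 1e6
= 107.5027 MPa

107.5027


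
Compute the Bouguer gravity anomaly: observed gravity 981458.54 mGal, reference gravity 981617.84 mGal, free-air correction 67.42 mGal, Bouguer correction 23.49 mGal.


BA = g_obs - g_ref + FAC - BC
= 981458.54 - 981617.84 + 67.42 - 23.49
= -115.37 mGal

-115.37


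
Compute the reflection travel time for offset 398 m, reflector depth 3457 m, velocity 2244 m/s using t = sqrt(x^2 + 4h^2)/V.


x^2 + 4h^2 = 398^2 + 4*3457^2 = 158404 + 47803396 = 47961800
sqrt(47961800) = 6925.4458
t = 6925.4458 / 2244 = 3.0862 s

3.0862


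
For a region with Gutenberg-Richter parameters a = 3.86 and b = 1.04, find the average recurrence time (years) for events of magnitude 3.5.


log10(N) = 3.86 - 1.04*3.5 = 0.22
N = 10^0.22 = 1.659587
T = 1/N = 1/1.659587 = 0.6026 years

0.6026


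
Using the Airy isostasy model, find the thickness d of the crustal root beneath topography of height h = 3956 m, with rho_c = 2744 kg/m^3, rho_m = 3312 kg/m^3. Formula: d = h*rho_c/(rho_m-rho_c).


rho_m - rho_c = 3312 - 2744 = 568
d = 3956 * 2744 / 568
= 10855264 / 568
= 19111.38 m

19111.38


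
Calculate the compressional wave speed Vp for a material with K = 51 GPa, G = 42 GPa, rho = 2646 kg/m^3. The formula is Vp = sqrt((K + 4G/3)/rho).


First compute the effective modulus:
K + 4G/3 = 51e9 + 4*42e9/3 = 107000000000.0 Pa
Then divide by density:
107000000000.0 / 2646 = 40438397.5813 Pa/(kg/m^3)
Take the square root:
Vp = sqrt(40438397.5813) = 6359.12 m/s

6359.12


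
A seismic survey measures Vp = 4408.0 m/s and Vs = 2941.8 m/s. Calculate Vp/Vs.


Vp/Vs = 4408.0 / 2941.8
= 1.4984

1.4984


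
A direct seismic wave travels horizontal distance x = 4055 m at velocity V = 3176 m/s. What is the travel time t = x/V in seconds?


t = x / V
= 4055 / 3176
= 1.2768 s

1.2768


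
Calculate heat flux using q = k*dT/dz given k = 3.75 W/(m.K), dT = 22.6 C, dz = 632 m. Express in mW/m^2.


q = k * dT / dz * 1000
= 3.75 * 22.6 / 632 * 1000
= 0.134098 * 1000
= 134.0981 mW/m^2

134.0981


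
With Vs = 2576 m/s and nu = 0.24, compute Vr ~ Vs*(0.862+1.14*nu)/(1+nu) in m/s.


Numerator factor = 0.862 + 1.14*0.24 = 1.1356
Denominator = 1 + 0.24 = 1.24
Vr = 2576 * 1.1356 / 1.24 = 2359.12 m/s

2359.12


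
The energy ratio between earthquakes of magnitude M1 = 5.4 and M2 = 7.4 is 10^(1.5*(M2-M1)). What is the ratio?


M2 - M1 = 7.4 - 5.4 = 2.0
1.5 * 2.0 = 3.0
ratio = 10^3.0 = 1000.0

1000.0


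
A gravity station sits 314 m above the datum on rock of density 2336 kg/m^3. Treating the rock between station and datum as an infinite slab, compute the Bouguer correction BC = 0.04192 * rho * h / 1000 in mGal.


BC = 0.04192 * rho * h / 1000
= 0.04192 * 2336 * 314 / 1000
= 30.7485 mGal

30.7485


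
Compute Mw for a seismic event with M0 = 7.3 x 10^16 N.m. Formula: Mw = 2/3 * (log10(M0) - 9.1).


log10(M0) = log10(7.3 x 10^16) = 16.8633
Mw = 2/3 * (16.8633 - 9.1)
= 2/3 * 7.7633
= 5.18

5.18


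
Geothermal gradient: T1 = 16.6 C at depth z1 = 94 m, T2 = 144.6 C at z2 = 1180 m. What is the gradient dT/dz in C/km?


dT = 144.6 - 16.6 = 128.0 C
dz = 1180 - 94 = 1086 m
gradient = dT/dz * 1000 = 128.0/1086 * 1000 = 117.8637 C/km

117.8637


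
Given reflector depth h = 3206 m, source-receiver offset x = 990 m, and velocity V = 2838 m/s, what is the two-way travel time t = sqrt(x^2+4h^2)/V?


x^2 + 4h^2 = 990^2 + 4*3206^2 = 980100 + 41113744 = 42093844
sqrt(42093844) = 6487.9769
t = 6487.9769 / 2838 = 2.2861 s

2.2861


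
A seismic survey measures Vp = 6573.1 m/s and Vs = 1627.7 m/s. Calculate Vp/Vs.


Vp/Vs = 6573.1 / 1627.7
= 4.0383

4.0383


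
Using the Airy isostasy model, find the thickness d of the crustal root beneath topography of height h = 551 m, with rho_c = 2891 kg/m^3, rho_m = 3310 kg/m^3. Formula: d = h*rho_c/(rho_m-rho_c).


rho_m - rho_c = 3310 - 2891 = 419
d = 551 * 2891 / 419
= 1592941 / 419
= 3801.77 m

3801.77


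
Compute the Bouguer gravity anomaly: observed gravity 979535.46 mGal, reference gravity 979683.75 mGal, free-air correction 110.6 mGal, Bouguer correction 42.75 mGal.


BA = g_obs - g_ref + FAC - BC
= 979535.46 - 979683.75 + 110.6 - 42.75
= -80.44 mGal

-80.44


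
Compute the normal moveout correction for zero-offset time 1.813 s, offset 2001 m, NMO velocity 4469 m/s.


x/Vnmo = 2001/4469 = 0.447751
(x/Vnmo)^2 = 0.200481
t0^2 = 3.286969
sqrt(3.286969 + 0.200481) = 1.867472
dt = 1.867472 - 1.813 = 0.054472

0.054472


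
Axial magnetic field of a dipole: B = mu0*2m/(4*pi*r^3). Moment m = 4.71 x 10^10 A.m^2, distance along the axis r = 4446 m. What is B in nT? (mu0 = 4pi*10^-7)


m = 4.71 x 10^10 = 47100000000 A.m^2
2m = 94200000000 A.m^2
r^3 = 4446^3 = 87883708536
B = (4pi*10^-7) * 94200000000 / (4*pi * 87883708536) * 1e9
= 118375.211187 / 1104379252427.7 * 1e9
= 107.1871 nT

107.1871


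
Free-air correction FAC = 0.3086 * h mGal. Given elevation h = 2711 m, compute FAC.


FAC = 0.3086 * h
= 0.3086 * 2711
= 836.6146 mGal

836.6146


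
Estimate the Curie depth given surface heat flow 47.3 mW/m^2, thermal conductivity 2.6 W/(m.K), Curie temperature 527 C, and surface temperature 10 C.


T_Curie - T_surf = 527 - 10 = 517 C
Convert q to W/m^2: 47.3 mW/m^2 = 0.0473 W/m^2
d = 517 * 2.6 / 0.0473 = 28418.6 m

28418.6


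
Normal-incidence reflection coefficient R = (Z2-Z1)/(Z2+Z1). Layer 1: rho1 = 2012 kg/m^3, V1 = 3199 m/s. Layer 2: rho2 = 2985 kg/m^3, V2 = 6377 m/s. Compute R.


Z1 = 2012 * 3199 = 6436388
Z2 = 2985 * 6377 = 19035345
R = (19035345 - 6436388) / (19035345 + 6436388) = 12598957 / 25471733 = 0.4946

0.4946


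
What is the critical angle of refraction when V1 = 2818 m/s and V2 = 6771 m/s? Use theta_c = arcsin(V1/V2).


V1/V2 = 2818/6771 = 0.416187
theta_c = arcsin(0.416187) = 24.5941 degrees

24.5941


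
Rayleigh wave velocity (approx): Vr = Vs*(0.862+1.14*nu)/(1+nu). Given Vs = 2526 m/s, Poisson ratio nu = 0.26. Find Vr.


Numerator factor = 0.862 + 1.14*0.26 = 1.1584
Denominator = 1 + 0.26 = 1.26
Vr = 2526 * 1.1584 / 1.26 = 2322.32 m/s

2322.32


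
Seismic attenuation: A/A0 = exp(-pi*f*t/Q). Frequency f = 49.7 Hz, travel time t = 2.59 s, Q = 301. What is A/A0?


pi*f*t/Q = pi*49.7*2.59/301 = 1.343506
A/A0 = exp(-1.343506) = 0.260929

0.260929


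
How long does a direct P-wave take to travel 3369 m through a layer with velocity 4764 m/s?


t = x / V
= 3369 / 4764
= 0.7072 s

0.7072


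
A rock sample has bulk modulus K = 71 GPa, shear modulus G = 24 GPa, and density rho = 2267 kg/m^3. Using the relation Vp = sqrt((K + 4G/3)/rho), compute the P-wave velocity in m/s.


First compute the effective modulus:
K + 4G/3 = 71e9 + 4*24e9/3 = 103000000000.0 Pa
Then divide by density:
103000000000.0 / 2267 = 45434494.9272 Pa/(kg/m^3)
Take the square root:
Vp = sqrt(45434494.9272) = 6740.51 m/s

6740.51


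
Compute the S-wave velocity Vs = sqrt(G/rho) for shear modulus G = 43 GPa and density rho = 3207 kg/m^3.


Convert G to Pa: G = 43e9 Pa
Compute G/rho = 43e9 / 3207 = 13408169.6289
Vs = sqrt(13408169.6289) = 3661.72 m/s

3661.72


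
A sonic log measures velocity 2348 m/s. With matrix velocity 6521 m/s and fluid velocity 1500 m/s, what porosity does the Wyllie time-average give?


1/V - 1/Vm = 1/2348 - 1/6521 = 0.00027254
1/Vf - 1/Vm = 1/1500 - 1/6521 = 0.00051332
phi = 0.00027254 / 0.00051332 = 0.5309

0.5309


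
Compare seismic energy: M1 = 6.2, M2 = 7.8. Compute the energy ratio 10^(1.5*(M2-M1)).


M2 - M1 = 7.8 - 6.2 = 1.6
1.5 * 1.6 = 2.4
ratio = 10^2.4 = 251.19

251.19


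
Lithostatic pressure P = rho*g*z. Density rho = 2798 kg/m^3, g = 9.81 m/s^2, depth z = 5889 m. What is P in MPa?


P = rho * g * z / 1e6
= 2798 * 9.81 * 5889 / 1e6
= 161643509.82 / 1e6
= 161.6435 MPa

161.6435


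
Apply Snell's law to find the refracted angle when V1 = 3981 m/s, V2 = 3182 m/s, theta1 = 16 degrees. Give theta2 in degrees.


sin(theta1) = sin(16 deg) = 0.275637
sin(theta2) = V2/V1 * sin(theta1) = 3182/3981 * 0.275637 = 0.220316
theta2 = arcsin(0.220316) = 12.7276 degrees

12.7276


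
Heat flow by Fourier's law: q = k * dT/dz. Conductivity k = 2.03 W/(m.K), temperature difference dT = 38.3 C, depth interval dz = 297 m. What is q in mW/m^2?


q = k * dT / dz * 1000
= 2.03 * 38.3 / 297 * 1000
= 0.261781 * 1000
= 261.7811 mW/m^2

261.7811


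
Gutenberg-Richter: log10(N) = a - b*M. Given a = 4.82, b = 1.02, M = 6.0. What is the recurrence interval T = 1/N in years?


log10(N) = 4.82 - 1.02*6.0 = -1.3
N = 10^-1.3 = 0.050119
T = 1/N = 1/0.050119 = 19.9526 years

19.9526


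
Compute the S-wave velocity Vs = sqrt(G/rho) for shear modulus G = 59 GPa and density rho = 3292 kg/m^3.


Convert G to Pa: G = 59e9 Pa
Compute G/rho = 59e9 / 3292 = 17922235.723
Vs = sqrt(17922235.723) = 4233.47 m/s

4233.47


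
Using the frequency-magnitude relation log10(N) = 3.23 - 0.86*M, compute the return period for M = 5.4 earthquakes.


log10(N) = 3.23 - 0.86*5.4 = -1.414
N = 10^-1.414 = 0.038548
T = 1/N = 1/0.038548 = 25.9418 years

25.9418


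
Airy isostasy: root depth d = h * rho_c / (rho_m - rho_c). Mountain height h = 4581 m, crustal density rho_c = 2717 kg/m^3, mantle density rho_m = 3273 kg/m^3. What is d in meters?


rho_m - rho_c = 3273 - 2717 = 556
d = 4581 * 2717 / 556
= 12446577 / 556
= 22385.93 m

22385.93


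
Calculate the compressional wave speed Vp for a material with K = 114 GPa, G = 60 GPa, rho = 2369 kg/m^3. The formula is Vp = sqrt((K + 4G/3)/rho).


First compute the effective modulus:
K + 4G/3 = 114e9 + 4*60e9/3 = 194000000000.0 Pa
Then divide by density:
194000000000.0 / 2369 = 81891093.2883 Pa/(kg/m^3)
Take the square root:
Vp = sqrt(81891093.2883) = 9049.37 m/s

9049.37


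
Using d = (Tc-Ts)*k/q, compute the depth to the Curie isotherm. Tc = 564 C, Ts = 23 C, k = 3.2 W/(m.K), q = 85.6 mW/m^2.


T_Curie - T_surf = 564 - 23 = 541 C
Convert q to W/m^2: 85.6 mW/m^2 = 0.0856 W/m^2
d = 541 * 3.2 / 0.0856 = 20224.3 m

20224.3


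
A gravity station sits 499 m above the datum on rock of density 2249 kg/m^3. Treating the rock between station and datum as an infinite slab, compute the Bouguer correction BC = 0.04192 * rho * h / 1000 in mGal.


BC = 0.04192 * rho * h / 1000
= 0.04192 * 2249 * 499 / 1000
= 47.0448 mGal

47.0448


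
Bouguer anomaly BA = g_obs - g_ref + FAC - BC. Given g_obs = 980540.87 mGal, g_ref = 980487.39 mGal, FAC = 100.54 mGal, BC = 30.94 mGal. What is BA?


BA = g_obs - g_ref + FAC - BC
= 980540.87 - 980487.39 + 100.54 - 30.94
= 123.08 mGal

123.08


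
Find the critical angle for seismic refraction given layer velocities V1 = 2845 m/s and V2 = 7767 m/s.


V1/V2 = 2845/7767 = 0.366293
theta_c = arcsin(0.366293) = 21.4872 degrees

21.4872


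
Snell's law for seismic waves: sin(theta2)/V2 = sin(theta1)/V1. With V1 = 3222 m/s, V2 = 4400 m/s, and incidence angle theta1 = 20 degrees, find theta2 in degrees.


sin(theta1) = sin(20 deg) = 0.34202
sin(theta2) = V2/V1 * sin(theta1) = 4400/3222 * 0.34202 = 0.467067
theta2 = arcsin(0.467067) = 27.8441 degrees

27.8441


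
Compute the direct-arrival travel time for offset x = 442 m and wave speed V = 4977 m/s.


t = x / V
= 442 / 4977
= 0.0888 s

0.0888


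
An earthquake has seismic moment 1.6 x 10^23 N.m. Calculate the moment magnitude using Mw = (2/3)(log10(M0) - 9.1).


log10(M0) = log10(1.6 x 10^23) = 23.2041
Mw = 2/3 * (23.2041 - 9.1)
= 2/3 * 14.1041
= 9.4

9.4


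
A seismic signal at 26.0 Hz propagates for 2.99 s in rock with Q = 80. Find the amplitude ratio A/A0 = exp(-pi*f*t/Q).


pi*f*t/Q = pi*26.0*2.99/80 = 3.052843
A/A0 = exp(-3.052843) = 0.047224

0.047224


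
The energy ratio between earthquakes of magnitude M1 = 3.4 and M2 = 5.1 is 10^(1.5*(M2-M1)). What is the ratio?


M2 - M1 = 5.1 - 3.4 = 1.7
1.5 * 1.7 = 2.55
ratio = 10^2.55 = 354.81

354.81
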